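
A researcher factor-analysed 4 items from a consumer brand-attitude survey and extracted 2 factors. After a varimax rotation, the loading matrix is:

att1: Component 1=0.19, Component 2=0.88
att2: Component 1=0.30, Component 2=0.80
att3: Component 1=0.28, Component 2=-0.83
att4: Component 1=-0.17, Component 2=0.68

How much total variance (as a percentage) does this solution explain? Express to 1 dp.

70.0%

SS loadings by factor: 0.2334, 2.5657; total = 2.7991.
Total variance with 4 standardized items is 4, so the solution explains 2.7991/4 = 0.6998 = 69.98%.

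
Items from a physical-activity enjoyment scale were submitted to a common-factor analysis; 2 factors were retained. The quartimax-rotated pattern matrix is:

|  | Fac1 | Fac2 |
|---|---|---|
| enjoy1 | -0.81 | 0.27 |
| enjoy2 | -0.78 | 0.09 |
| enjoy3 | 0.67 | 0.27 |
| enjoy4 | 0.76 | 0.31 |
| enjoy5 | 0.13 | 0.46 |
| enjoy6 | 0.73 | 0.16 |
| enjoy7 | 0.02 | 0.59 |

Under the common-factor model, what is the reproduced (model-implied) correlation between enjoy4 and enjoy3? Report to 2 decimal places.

r̂ = Σ λ_i·λ_j across factors = (0.76)(0.67) + (0.31)(0.27)
  = +0.5092 +0.0837 = 0.5929

0.59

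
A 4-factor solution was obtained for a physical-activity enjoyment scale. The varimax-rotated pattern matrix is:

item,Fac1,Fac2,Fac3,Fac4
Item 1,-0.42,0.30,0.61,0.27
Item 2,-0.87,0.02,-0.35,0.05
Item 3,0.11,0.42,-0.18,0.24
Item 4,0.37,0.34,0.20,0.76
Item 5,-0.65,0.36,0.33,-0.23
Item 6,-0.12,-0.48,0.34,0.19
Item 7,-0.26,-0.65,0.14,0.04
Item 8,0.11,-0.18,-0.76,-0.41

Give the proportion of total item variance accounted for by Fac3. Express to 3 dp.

0.174

SS loadings for Fac3 = 0.61² + (-0.35)² + (-0.18)² + 0.20² + 0.33² + 0.34² + 0.14² + (-0.76)² = 1.3887
Proportion of variance = 1.3887 / 8 = 0.1736.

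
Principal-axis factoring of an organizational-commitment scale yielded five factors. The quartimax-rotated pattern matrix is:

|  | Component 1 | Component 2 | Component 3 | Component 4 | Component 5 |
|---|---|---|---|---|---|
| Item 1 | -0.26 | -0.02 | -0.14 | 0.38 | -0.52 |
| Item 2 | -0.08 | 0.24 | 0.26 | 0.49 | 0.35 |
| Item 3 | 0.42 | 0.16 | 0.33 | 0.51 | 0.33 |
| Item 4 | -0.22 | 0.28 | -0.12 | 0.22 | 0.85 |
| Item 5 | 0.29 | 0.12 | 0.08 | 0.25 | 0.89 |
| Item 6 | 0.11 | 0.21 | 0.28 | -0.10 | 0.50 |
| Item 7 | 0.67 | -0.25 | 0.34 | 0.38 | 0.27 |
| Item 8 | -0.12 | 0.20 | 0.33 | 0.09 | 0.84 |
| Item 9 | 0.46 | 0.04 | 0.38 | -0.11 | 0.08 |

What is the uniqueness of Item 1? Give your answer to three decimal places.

h² = (-0.26)² + (-0.02)² + (-0.14)² + 0.38² + (-0.52)² = 0.0676 + 0.0004 + 0.0196 + 0.1444 + 0.2704 = 0.5024
Uniqueness u² = 1 − h² = 1 − 0.5024 = 0.4976

0.498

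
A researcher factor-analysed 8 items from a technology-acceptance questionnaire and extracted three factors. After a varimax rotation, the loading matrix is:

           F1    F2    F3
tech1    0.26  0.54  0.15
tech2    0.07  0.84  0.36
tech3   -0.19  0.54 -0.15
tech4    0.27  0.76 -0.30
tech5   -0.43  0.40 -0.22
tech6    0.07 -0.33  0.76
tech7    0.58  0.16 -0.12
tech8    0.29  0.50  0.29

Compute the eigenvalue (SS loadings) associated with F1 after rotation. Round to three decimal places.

0.792

SS loadings for F1 = 0.26² + 0.07² + (-0.19)² + 0.27² + (-0.43)² + 0.07² + 0.58² + 0.29² = 0.0676 + 0.0049 + 0.0361 + 0.0729 + 0.1849 + 0.0049 + 0.3364 + 0.0841 = 0.7918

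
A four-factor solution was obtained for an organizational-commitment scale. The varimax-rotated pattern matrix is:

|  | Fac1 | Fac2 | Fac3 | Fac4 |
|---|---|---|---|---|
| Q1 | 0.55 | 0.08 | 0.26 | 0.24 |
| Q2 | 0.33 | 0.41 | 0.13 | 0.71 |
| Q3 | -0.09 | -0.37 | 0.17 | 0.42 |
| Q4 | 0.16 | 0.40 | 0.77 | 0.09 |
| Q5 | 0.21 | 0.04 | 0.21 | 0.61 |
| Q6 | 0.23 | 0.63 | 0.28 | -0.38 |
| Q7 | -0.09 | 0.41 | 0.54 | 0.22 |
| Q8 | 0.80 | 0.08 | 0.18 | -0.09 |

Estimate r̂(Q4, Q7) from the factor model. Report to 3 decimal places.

0.585

r̂ = Σ λ_i·λ_j across factors = (0.16)(-0.09) + (0.40)(0.41) + (0.77)(0.54) + (0.09)(0.22)
  = -0.0144 +0.1640 +0.4158 +0.0198 = 0.5852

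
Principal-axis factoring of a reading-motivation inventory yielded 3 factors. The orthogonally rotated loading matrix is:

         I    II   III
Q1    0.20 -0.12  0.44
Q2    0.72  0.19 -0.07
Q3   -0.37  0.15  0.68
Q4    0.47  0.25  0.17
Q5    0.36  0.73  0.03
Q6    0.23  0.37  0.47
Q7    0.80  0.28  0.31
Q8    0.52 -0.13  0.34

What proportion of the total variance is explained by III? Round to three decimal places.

0.140

SS loadings for III = 0.44² + (-0.07)² + 0.68² + 0.17² + 0.03² + 0.47² + 0.31² + 0.34² = 1.1233
Proportion of variance = 1.1233 / 8 = 0.1404.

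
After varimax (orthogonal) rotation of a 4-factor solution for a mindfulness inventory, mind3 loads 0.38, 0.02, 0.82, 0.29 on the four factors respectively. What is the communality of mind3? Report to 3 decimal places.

h² = 0.38² + 0.02² + 0.82² + 0.29² = 0.1444 + 0.0004 + 0.6724 + 0.0841 = 0.9013

0.901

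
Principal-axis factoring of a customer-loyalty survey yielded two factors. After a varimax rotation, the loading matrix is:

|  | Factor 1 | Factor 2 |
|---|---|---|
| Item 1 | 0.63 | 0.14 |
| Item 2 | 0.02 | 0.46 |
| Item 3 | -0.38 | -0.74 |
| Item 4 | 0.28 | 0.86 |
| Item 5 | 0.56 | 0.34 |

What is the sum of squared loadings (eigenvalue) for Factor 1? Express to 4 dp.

0.9337

SS loadings for Factor 1 = 0.63² + 0.02² + (-0.38)² + 0.28² + 0.56² = 0.3969 + 0.0004 + 0.1444 + 0.0784 + 0.3136 = 0.9337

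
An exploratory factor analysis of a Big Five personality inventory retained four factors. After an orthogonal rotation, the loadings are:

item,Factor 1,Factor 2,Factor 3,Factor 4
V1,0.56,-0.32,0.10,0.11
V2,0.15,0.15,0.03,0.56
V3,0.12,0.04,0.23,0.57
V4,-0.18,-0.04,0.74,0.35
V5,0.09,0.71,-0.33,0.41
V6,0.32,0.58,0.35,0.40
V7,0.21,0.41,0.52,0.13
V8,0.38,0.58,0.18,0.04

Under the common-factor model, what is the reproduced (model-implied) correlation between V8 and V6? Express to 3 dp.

r̂ = Σ λ_i·λ_j across factors = (0.38)(0.32) + (0.58)(0.58) + (0.18)(0.35) + (0.04)(0.40)
  = +0.1216 +0.3364 +0.0630 +0.0160 = 0.5370

0.537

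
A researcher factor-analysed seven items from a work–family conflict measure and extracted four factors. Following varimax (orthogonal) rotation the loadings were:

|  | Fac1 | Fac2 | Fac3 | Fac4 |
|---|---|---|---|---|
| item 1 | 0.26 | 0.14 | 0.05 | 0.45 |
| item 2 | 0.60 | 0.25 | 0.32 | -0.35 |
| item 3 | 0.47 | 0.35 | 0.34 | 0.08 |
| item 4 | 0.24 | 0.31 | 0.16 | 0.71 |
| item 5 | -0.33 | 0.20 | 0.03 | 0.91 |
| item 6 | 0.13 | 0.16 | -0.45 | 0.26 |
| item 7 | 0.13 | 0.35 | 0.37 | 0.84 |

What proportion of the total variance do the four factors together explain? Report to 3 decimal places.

0.623

Communalities: 0.2922, 0.6474, 0.4654, 0.6834, 0.9779, 0.3126, 0.9819; Σh² = 4.3608.
Total variance with 7 standardized items is 7, so the solution explains 4.3608/7 = 0.6230.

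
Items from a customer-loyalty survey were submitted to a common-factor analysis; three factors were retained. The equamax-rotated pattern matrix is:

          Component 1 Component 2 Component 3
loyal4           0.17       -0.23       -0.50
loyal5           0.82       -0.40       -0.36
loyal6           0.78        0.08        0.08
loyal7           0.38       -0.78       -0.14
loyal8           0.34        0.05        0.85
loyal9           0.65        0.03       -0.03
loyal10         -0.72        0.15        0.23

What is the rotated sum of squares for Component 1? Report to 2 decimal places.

2.51

SS loadings for Component 1 = 0.17² + 0.82² + 0.78² + 0.38² + 0.34² + 0.65² + (-0.72)² = 0.0289 + 0.6724 + 0.6084 + 0.1444 + 0.1156 + 0.4225 + 0.5184 = 2.5106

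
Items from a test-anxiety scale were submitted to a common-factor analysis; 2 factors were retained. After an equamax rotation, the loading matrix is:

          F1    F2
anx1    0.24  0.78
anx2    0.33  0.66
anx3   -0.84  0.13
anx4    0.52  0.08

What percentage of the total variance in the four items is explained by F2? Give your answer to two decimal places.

SS loadings for F2 = 0.78² + 0.66² + 0.13² + 0.08² = 1.0673
With 4 standardized items, total variance = 4. Proportion = 1.0673/4 = 0.2668 → 26.68%.

26.68%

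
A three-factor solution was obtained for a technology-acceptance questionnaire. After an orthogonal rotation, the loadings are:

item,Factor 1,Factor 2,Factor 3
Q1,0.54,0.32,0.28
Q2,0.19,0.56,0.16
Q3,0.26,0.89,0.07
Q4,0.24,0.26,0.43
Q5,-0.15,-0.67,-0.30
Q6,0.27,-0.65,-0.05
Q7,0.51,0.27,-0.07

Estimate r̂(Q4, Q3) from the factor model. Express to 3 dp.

0.324

r̂ = Σ λ_i·λ_j across factors = (0.24)(0.26) + (0.26)(0.89) + (0.43)(0.07)
  = +0.0624 +0.2314 +0.0301 = 0.3239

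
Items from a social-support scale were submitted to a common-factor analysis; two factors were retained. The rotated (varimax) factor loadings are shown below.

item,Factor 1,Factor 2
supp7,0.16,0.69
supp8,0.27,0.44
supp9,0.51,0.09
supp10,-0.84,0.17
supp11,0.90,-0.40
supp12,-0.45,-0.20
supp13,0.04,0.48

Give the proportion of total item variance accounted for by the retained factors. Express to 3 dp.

SS loadings by factor: 2.0783, 1.1371; total = 3.2154.
Total variance with 7 standardized items is 7, so the solution explains 3.2154/7 = 0.4593.

0.459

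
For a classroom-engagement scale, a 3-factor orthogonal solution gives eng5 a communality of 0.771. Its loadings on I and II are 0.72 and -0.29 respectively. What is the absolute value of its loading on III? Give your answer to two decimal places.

0.41

Under orthogonal rotation h² = Σλ², so λ_III² = h² − (0.6025) = 0.771 − 0.6025 = 0.1685.
|λ| = √0.1685 = 0.4105.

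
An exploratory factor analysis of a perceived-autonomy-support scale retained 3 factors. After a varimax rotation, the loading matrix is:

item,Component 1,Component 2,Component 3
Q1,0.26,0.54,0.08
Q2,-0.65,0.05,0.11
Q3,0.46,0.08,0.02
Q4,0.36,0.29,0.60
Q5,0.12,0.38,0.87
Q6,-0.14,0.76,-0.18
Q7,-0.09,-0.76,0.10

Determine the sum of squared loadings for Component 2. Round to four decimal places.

SS loadings for Component 2 = 0.54² + 0.05² + 0.08² + 0.29² + 0.38² + 0.76² + (-0.76)² = 0.2916 + 0.0025 + 0.0064 + 0.0841 + 0.1444 + 0.5776 + 0.5776 = 1.6842

1.6842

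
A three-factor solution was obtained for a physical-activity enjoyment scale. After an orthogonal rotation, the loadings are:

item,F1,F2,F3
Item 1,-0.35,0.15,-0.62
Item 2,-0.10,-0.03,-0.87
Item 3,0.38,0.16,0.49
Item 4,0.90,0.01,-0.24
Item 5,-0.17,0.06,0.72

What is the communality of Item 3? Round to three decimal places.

0.410

h² = 0.38² + 0.16² + 0.49² = 0.1444 + 0.0256 + 0.2401 = 0.4101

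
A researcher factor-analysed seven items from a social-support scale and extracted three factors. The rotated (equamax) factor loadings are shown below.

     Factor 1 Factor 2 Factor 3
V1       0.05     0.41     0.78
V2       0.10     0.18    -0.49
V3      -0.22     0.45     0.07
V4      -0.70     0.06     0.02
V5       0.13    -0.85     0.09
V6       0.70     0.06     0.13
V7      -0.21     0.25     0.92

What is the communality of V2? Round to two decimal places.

h² = 0.10² + 0.18² + (-0.49)² = 0.0100 + 0.0324 + 0.2401 = 0.2825

0.28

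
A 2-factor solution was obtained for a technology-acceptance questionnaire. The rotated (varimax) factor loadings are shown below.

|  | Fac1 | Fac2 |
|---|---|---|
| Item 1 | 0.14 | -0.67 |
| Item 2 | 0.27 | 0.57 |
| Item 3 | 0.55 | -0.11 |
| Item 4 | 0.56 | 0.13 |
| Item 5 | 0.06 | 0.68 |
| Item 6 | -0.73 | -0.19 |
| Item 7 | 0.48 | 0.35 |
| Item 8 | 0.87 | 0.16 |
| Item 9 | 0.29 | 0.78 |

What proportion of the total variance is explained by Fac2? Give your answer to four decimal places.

SS loadings for Fac2 = (-0.67)² + 0.57² + (-0.11)² + 0.13² + 0.68² + (-0.19)² + 0.35² + 0.16² + 0.78² = 2.0578
Proportion of variance = 2.0578 / 9 = 0.2286.

0.2286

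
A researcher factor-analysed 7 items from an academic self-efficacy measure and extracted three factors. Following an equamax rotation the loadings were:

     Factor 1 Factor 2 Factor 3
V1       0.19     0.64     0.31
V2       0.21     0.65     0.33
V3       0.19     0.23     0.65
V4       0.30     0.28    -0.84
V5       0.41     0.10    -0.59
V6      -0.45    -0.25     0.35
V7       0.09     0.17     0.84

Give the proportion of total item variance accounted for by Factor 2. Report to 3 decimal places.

0.152

SS loadings for Factor 2 = 0.64² + 0.65² + 0.23² + 0.28² + 0.10² + (-0.25)² + 0.17² = 1.0648
Proportion of variance = 1.0648 / 7 = 0.1521.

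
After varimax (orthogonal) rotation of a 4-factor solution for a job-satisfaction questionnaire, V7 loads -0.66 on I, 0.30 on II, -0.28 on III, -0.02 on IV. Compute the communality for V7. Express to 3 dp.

0.604

h² = (-0.66)² + 0.30² + (-0.28)² + (-0.02)² = 0.4356 + 0.0900 + 0.0784 + 0.0004 = 0.6044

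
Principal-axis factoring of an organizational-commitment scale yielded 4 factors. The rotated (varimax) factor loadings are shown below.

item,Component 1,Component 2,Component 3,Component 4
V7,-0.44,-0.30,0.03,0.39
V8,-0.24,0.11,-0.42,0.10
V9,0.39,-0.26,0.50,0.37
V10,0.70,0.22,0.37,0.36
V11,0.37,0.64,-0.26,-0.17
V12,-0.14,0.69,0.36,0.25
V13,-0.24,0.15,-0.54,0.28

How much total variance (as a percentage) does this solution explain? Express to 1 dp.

55.5%

SS loadings by factor: 1.1074, 1.1263, 1.0530, 0.5984; total = 3.8851.
Total variance with 7 standardized items is 7, so the solution explains 3.8851/7 = 0.5550 = 55.50%.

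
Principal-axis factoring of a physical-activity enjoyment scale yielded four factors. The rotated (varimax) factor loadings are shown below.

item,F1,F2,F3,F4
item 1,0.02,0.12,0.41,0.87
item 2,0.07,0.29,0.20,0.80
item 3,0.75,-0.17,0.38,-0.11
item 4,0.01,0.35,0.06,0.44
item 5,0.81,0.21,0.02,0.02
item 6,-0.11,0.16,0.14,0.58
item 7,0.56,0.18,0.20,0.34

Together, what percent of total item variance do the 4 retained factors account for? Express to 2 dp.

SS loadings by factor: 1.5497, 0.3520, 0.4161, 2.0550; total = 4.3728.
Total variance with 7 standardized items is 7, so the solution explains 4.3728/7 = 0.6247 = 62.47%.

62.47%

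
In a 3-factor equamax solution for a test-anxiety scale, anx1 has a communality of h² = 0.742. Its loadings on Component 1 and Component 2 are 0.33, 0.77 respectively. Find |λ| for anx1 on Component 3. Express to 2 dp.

Under orthogonal rotation h² = Σλ², so λ_Component 3² = h² − (0.7018) = 0.742 − 0.7018 = 0.0402.
|λ| = √0.0402 = 0.2005.

0.20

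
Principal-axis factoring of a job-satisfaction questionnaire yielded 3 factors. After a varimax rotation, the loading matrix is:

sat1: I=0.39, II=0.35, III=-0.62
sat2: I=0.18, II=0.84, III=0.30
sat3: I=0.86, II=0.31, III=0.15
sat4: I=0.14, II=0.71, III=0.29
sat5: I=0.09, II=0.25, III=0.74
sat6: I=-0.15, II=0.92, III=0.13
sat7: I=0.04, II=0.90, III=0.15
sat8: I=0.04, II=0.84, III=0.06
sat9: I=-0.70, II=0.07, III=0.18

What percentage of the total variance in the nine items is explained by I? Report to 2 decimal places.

16.31%

SS loadings for I = 0.39² + 0.18² + 0.86² + 0.14² + 0.09² + (-0.15)² + 0.04² + 0.04² + (-0.70)² = 1.4675
With 9 standardized items, total variance = 9. Proportion = 1.4675/9 = 0.1631 → 16.31%.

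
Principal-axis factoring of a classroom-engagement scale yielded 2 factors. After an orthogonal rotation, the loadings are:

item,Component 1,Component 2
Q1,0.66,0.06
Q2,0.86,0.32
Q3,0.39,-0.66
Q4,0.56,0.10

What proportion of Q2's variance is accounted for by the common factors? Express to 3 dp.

h² = 0.86² + 0.32² = 0.7396 + 0.1024 = 0.8420

0.842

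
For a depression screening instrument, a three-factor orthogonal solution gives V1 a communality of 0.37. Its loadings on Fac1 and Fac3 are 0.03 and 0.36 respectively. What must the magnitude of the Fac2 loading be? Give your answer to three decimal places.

Under orthogonal rotation h² = Σλ², so λ_Fac2² = h² − (0.1305) = 0.37 − 0.1305 = 0.2395.
|λ| = √0.2395 = 0.4894.

0.489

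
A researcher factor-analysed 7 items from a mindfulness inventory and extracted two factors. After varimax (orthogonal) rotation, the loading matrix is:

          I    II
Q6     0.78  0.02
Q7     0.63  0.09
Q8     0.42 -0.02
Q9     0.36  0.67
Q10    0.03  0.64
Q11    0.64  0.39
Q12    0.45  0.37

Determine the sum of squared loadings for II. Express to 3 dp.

SS loadings for II = 0.02² + 0.09² + (-0.02)² + 0.67² + 0.64² + 0.39² + 0.37² = 0.0004 + 0.0081 + 0.0004 + 0.4489 + 0.4096 + 0.1521 + 0.1369 = 1.1564

1.156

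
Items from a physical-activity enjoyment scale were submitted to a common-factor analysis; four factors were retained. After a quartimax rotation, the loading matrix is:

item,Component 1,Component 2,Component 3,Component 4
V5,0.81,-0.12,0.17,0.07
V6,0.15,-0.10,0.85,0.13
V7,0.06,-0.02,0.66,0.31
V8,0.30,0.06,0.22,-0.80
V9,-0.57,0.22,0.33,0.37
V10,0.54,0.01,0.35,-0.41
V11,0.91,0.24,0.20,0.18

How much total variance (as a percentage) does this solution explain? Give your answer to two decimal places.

SS loadings by factor: 2.2168, 0.1345, 1.5068, 1.0953; total = 4.9534.
Total variance with 7 standardized items is 7, so the solution explains 4.9534/7 = 0.7076 = 70.76%.

70.76%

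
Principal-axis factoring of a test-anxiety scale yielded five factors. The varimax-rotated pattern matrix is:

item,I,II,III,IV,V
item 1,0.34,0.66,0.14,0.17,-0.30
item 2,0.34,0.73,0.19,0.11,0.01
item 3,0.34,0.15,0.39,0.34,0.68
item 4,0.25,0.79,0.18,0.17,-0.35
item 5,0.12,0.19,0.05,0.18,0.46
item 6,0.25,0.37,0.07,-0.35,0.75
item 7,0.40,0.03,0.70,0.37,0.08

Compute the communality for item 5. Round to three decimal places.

0.297

h² = 0.12² + 0.19² + 0.05² + 0.18² + 0.46² = 0.0144 + 0.0361 + 0.0025 + 0.0324 + 0.2116 = 0.2970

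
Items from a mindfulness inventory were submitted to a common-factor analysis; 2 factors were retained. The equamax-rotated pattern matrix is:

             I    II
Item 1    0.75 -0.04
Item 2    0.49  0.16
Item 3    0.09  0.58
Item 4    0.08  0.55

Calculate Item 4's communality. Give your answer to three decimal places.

0.309

h² = 0.08² + 0.55² = 0.0064 + 0.3025 = 0.3089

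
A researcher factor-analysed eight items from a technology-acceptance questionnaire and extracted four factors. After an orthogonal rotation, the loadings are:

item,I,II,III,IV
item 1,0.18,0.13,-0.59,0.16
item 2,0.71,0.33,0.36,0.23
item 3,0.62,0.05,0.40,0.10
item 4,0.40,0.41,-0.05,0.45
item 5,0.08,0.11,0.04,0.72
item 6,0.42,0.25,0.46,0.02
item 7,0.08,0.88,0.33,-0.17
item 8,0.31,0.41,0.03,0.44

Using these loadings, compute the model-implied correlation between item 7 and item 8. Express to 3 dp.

r̂ = Σ λ_i·λ_j across factors = (0.08)(0.31) + (0.88)(0.41) + (0.33)(0.03) + (-0.17)(0.44)
  = +0.0248 +0.3608 +0.0099 -0.0748 = 0.3207

0.321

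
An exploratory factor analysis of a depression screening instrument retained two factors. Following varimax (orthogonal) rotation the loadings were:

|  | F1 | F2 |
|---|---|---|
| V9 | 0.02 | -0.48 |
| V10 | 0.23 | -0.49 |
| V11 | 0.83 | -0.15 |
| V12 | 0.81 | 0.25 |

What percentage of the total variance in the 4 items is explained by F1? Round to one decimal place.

35.0%

SS loadings for F1 = 0.02² + 0.23² + 0.83² + 0.81² = 1.3983
With 4 standardized items, total variance = 4. Proportion = 1.3983/4 = 0.3496 → 34.96%.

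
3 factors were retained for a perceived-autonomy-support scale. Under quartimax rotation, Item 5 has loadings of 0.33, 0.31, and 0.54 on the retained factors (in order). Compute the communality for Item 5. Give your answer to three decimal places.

h² = 0.33² + 0.31² + 0.54² = 0.1089 + 0.0961 + 0.2916 = 0.4966

0.497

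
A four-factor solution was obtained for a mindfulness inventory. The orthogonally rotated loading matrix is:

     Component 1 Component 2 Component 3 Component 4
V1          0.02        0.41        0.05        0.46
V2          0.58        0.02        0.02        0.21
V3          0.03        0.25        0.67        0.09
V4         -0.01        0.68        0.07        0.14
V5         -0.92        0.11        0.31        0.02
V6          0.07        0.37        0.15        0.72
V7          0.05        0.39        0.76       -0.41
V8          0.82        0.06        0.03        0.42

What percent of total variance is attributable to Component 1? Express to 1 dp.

SS loadings for Component 1 = 0.02² + 0.58² + 0.03² + (-0.01)² + (-0.92)² + 0.07² + 0.05² + 0.82² = 1.8640
With 8 standardized items, total variance = 8. Proportion = 1.8640/8 = 0.2330 → 23.30%.

23.3%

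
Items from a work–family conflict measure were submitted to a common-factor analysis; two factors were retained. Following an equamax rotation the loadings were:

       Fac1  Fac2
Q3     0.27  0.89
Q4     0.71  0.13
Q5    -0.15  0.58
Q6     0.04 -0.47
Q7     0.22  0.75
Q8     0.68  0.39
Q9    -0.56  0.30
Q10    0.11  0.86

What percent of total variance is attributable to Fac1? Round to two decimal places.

SS loadings for Fac1 = 0.27² + 0.71² + (-0.15)² + 0.04² + 0.22² + 0.68² + (-0.56)² + 0.11² = 1.4376
With 8 standardized items, total variance = 8. Proportion = 1.4376/8 = 0.1797 → 17.97%.

17.97%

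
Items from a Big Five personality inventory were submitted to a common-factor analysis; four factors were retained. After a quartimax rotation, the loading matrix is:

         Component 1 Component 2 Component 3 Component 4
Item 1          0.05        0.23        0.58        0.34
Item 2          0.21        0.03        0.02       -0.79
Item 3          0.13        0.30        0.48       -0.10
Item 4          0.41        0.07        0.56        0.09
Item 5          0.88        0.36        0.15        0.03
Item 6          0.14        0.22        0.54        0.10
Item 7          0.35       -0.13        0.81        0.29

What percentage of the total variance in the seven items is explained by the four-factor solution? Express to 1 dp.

59.9%

SS loadings by factor: 1.1481, 0.3436, 1.8510, 0.8528; total = 4.1955.
Total variance with 7 standardized items is 7, so the solution explains 4.1955/7 = 0.5994 = 59.94%.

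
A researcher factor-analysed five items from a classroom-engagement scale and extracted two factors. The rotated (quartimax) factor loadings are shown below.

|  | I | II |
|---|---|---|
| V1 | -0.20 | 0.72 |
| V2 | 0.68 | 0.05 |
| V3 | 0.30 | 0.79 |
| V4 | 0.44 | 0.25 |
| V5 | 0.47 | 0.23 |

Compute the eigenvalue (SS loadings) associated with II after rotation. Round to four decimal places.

1.2604

SS loadings for II = 0.72² + 0.05² + 0.79² + 0.25² + 0.23² = 0.5184 + 0.0025 + 0.6241 + 0.0625 + 0.0529 = 1.2604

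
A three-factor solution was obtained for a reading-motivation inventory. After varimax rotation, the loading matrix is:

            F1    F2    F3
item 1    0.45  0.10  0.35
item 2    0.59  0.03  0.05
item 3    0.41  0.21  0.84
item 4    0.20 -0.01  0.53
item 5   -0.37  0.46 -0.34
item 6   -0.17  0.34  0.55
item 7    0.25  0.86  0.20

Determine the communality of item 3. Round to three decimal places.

h² = 0.41² + 0.21² + 0.84² = 0.1681 + 0.0441 + 0.7056 = 0.9178

0.918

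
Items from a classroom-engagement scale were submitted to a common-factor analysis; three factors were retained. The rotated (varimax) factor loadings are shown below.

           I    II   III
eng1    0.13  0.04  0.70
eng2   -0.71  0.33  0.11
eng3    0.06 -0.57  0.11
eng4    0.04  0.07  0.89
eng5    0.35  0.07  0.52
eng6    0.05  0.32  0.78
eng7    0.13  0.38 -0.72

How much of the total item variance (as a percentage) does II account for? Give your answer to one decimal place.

9.9%

SS loadings for II = 0.04² + 0.33² + (-0.57)² + 0.07² + 0.07² + 0.32² + 0.38² = 0.6920
With 7 standardized items, total variance = 7. Proportion = 0.6920/7 = 0.0989 → 9.89%.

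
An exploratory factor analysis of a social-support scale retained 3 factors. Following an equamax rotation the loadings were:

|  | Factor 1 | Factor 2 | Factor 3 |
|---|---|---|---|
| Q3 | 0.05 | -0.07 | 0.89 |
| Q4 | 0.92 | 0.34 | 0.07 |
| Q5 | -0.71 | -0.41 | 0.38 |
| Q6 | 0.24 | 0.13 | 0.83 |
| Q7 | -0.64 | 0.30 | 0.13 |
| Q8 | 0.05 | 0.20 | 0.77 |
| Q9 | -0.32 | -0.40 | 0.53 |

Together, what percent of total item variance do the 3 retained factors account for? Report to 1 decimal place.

72.0%

SS loadings by factor: 1.9251, 0.5955, 2.5210; total = 5.0416.
Total variance with 7 standardized items is 7, so the solution explains 5.0416/7 = 0.7202 = 72.02%.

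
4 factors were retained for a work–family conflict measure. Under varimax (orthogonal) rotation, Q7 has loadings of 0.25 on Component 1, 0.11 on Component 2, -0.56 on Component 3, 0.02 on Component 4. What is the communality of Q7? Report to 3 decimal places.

h² = 0.25² + 0.11² + (-0.56)² + 0.02² = 0.0625 + 0.0121 + 0.3136 + 0.0004 = 0.3886

0.389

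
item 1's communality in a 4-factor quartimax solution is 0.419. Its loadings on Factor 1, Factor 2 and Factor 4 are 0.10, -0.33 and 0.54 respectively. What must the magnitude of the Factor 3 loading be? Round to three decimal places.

0.092

Under orthogonal rotation h² = Σλ², so λ_Factor 3² = h² − (0.4105) = 0.419 − 0.4105 = 0.0085.
|λ| = √0.0085 = 0.0922.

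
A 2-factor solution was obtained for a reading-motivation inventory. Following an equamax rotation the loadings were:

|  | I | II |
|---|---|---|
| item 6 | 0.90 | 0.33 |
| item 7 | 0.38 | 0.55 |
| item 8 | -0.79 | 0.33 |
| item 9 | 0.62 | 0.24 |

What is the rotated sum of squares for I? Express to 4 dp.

SS loadings for I = 0.90² + 0.38² + (-0.79)² + 0.62² = 0.8100 + 0.1444 + 0.6241 + 0.3844 = 1.9629

1.9629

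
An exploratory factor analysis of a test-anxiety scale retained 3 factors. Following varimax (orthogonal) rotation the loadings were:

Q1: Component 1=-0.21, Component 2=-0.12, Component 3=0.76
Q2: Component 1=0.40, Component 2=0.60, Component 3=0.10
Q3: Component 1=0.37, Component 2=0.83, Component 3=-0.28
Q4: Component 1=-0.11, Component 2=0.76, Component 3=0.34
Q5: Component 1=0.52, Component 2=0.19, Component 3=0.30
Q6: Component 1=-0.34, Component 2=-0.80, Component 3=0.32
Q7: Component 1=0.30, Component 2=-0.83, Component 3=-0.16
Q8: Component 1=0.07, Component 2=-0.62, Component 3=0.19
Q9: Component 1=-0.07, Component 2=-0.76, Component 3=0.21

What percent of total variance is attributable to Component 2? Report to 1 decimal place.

SS loadings for Component 2 = (-0.12)² + 0.60² + 0.83² + 0.76² + 0.19² + (-0.80)² + (-0.83)² + (-0.62)² + (-0.76)² = 3.9679
With 9 standardized items, total variance = 9. Proportion = 3.9679/9 = 0.4409 → 44.09%.

44.1%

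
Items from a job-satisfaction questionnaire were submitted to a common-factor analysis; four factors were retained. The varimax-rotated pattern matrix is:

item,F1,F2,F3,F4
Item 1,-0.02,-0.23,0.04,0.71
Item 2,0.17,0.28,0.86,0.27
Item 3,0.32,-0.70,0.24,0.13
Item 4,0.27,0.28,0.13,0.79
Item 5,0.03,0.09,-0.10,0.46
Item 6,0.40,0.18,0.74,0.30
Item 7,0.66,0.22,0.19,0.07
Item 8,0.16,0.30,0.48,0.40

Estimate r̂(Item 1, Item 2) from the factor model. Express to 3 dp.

r̂ = Σ λ_i·λ_j across factors = (-0.02)(0.17) + (-0.23)(0.28) + (0.04)(0.86) + (0.71)(0.27)
  = -0.0034 -0.0644 +0.0344 +0.1917 = 0.1583

0.158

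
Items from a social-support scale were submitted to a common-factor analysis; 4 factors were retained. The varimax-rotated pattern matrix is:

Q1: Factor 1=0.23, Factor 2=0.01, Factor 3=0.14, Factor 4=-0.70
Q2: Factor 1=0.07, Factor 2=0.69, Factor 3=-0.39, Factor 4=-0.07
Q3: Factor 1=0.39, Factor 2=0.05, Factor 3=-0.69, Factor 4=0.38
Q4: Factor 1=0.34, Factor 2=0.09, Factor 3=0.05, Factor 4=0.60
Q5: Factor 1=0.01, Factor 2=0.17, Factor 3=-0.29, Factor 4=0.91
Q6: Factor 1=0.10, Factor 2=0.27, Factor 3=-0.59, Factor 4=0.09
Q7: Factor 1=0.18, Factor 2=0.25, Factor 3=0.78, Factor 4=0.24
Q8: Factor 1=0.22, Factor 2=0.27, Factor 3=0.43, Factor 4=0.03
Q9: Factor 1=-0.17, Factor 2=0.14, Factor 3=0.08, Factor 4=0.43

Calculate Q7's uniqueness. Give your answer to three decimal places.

h² = 0.18² + 0.25² + 0.78² + 0.24² = 0.0324 + 0.0625 + 0.6084 + 0.0576 = 0.7609
Uniqueness u² = 1 − h² = 1 − 0.7609 = 0.2391

0.239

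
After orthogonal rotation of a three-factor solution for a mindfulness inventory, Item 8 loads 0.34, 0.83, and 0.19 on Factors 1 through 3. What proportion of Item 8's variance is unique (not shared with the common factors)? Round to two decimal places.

0.16

h² = 0.34² + 0.83² + 0.19² = 0.1156 + 0.6889 + 0.0361 = 0.8406
Uniqueness u² = 1 − h² = 1 − 0.8406 = 0.1594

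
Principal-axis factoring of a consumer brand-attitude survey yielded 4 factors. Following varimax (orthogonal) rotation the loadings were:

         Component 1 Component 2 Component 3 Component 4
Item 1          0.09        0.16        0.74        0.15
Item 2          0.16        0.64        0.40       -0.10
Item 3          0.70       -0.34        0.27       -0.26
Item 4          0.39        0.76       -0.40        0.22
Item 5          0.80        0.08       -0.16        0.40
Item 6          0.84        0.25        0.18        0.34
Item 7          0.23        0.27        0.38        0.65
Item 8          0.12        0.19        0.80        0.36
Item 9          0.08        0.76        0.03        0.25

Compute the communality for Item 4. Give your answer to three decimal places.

h² = 0.39² + 0.76² + (-0.40)² + 0.22² = 0.1521 + 0.5776 + 0.1600 + 0.0484 = 0.9381

0.938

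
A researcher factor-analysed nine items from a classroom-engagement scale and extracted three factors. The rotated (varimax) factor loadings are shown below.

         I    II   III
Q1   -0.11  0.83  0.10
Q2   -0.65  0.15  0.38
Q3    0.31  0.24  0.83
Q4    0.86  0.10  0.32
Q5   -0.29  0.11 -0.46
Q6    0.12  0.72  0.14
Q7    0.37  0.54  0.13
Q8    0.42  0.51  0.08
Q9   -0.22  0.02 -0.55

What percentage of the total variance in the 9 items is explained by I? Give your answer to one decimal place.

19.2%

SS loadings for I = (-0.11)² + (-0.65)² + 0.31² + 0.86² + (-0.29)² + 0.12² + 0.37² + 0.42² + (-0.22)² = 1.7305
With 9 standardized items, total variance = 9. Proportion = 1.7305/9 = 0.1923 → 19.23%.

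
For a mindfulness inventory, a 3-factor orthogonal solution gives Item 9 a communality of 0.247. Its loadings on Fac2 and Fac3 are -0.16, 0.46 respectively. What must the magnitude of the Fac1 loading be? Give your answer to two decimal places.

Under orthogonal rotation h² = Σλ², so λ_Fac1² = h² − (0.2372) = 0.247 − 0.2372 = 0.0098.
|λ| = √0.0098 = 0.0990.

0.10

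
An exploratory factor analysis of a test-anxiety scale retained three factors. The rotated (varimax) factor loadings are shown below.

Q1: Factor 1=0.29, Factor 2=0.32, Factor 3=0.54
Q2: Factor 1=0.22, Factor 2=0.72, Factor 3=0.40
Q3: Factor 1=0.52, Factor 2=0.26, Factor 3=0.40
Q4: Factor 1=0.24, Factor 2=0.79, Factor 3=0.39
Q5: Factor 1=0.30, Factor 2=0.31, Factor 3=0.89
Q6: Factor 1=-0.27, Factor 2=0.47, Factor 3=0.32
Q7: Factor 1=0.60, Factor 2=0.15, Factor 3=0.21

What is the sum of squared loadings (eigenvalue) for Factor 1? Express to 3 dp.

SS loadings for Factor 1 = 0.29² + 0.22² + 0.52² + 0.24² + 0.30² + (-0.27)² + 0.60² = 0.0841 + 0.0484 + 0.2704 + 0.0576 + 0.0900 + 0.0729 + 0.3600 = 0.9834

0.983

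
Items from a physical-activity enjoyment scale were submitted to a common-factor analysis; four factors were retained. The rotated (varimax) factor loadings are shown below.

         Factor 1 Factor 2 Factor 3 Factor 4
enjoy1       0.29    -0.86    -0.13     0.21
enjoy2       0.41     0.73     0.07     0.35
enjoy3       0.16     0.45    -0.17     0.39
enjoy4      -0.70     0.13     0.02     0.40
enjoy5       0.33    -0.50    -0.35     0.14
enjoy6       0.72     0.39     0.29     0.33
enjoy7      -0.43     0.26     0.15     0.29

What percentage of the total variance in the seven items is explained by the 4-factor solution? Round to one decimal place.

Communalities: 0.8847, 0.8284, 0.4091, 0.6673, 0.5010, 0.8635, 0.3591; Σh² = 4.5131.
Total variance with 7 standardized items is 7, so the solution explains 4.5131/7 = 0.6447 = 64.47%.

64.5%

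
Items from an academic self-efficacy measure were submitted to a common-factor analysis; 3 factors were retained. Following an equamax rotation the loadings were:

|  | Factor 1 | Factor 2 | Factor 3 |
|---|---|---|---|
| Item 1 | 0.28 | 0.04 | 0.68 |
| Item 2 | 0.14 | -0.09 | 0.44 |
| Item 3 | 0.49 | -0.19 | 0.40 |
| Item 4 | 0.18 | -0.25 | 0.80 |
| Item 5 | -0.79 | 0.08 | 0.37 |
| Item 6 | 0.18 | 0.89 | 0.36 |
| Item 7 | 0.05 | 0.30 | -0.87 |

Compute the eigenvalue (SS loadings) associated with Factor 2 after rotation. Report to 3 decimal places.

0.997

SS loadings for Factor 2 = 0.04² + (-0.09)² + (-0.19)² + (-0.25)² + 0.08² + 0.89² + 0.30² = 0.0016 + 0.0081 + 0.0361 + 0.0625 + 0.0064 + 0.7921 + 0.0900 = 0.9968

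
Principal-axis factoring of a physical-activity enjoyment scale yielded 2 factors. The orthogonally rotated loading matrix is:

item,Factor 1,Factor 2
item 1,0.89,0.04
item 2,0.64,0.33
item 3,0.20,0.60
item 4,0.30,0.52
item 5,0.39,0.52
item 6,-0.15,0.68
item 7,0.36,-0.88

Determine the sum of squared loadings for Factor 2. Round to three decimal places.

2.248

SS loadings for Factor 2 = 0.04² + 0.33² + 0.60² + 0.52² + 0.52² + 0.68² + (-0.88)² = 0.0016 + 0.1089 + 0.3600 + 0.2704 + 0.2704 + 0.4624 + 0.7744 = 2.2481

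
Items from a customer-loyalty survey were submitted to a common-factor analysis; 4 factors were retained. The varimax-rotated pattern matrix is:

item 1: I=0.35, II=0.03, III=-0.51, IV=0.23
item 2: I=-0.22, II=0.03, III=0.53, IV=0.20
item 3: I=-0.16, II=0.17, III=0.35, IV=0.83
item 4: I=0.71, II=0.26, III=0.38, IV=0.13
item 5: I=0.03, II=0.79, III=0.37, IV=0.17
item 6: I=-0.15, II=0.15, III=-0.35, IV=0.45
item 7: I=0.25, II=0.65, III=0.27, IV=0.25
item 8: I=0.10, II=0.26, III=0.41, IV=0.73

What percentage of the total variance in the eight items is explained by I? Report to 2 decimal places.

9.96%

SS loadings for I = 0.35² + (-0.22)² + (-0.16)² + 0.71² + 0.03² + (-0.15)² + 0.25² + 0.10² = 0.7965
With 8 standardized items, total variance = 8. Proportion = 0.7965/8 = 0.0996 → 9.96%.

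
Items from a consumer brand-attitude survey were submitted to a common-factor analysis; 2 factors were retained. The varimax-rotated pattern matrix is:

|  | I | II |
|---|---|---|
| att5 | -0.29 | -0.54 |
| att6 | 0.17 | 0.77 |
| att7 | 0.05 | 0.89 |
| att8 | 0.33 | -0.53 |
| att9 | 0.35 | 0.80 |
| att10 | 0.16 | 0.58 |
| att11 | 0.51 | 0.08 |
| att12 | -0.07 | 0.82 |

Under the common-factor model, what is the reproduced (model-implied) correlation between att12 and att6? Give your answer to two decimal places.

0.62

r̂ = Σ λ_i·λ_j across factors = (-0.07)(0.17) + (0.82)(0.77)
  = -0.0119 +0.6314 = 0.6195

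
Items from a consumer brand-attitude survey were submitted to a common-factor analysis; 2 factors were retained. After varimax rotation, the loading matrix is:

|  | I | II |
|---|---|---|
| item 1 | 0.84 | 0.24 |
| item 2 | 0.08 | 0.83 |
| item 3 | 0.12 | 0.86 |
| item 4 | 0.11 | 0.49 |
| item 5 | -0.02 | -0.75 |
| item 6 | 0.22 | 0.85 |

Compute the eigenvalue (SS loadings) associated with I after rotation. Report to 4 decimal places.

SS loadings for I = 0.84² + 0.08² + 0.12² + 0.11² + (-0.02)² + 0.22² = 0.7056 + 0.0064 + 0.0144 + 0.0121 + 0.0004 + 0.0484 = 0.7873

0.7873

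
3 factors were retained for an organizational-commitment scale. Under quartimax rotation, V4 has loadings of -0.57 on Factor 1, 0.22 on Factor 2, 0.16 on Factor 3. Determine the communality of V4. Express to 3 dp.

h² = (-0.57)² + 0.22² + 0.16² = 0.3249 + 0.0484 + 0.0256 = 0.3989

0.399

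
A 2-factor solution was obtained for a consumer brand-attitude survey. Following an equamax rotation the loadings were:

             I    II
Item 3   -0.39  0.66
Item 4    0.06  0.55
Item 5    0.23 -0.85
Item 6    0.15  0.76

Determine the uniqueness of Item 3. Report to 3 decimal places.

0.412

h² = (-0.39)² + 0.66² = 0.1521 + 0.4356 = 0.5877
Uniqueness u² = 1 − h² = 1 − 0.5877 = 0.4123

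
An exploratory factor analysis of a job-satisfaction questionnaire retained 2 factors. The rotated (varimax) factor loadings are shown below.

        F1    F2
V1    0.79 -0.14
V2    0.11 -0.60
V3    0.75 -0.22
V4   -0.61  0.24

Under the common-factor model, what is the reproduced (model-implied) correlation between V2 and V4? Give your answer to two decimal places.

r̂ = Σ λ_i·λ_j across factors = (0.11)(-0.61) + (-0.60)(0.24)
  = -0.0671 -0.1440 = -0.2111

-0.21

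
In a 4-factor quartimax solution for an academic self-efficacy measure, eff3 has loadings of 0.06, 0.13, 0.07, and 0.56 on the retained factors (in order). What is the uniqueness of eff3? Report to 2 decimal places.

0.66

h² = 0.06² + 0.13² + 0.07² + 0.56² = 0.0036 + 0.0169 + 0.0049 + 0.3136 = 0.3390
Uniqueness u² = 1 − h² = 1 − 0.3390 = 0.6610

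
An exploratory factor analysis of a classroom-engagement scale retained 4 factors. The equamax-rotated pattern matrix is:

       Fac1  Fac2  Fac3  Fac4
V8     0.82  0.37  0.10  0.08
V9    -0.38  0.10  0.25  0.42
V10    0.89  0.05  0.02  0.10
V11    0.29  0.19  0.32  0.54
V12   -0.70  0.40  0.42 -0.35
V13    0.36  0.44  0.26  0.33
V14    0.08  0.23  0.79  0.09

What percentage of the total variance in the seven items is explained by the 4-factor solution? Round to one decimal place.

66.8%

Communalities: 0.8257, 0.3933, 0.8050, 0.5142, 0.9489, 0.4997, 0.6915; Σh² = 4.6783.
Total variance with 7 standardized items is 7, so the solution explains 4.6783/7 = 0.6683 = 66.83%.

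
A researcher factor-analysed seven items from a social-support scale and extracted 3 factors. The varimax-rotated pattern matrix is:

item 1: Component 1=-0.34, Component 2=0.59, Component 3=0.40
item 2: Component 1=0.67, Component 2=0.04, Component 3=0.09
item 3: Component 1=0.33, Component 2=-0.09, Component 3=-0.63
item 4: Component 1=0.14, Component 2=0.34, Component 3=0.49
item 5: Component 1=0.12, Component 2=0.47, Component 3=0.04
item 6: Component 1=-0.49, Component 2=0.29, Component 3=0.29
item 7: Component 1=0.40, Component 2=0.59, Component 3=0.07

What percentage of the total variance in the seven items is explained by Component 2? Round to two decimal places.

16.09%

SS loadings for Component 2 = 0.59² + 0.04² + (-0.09)² + 0.34² + 0.47² + 0.29² + 0.59² = 1.1265
With 7 standardized items, total variance = 7. Proportion = 1.1265/7 = 0.1609 → 16.09%.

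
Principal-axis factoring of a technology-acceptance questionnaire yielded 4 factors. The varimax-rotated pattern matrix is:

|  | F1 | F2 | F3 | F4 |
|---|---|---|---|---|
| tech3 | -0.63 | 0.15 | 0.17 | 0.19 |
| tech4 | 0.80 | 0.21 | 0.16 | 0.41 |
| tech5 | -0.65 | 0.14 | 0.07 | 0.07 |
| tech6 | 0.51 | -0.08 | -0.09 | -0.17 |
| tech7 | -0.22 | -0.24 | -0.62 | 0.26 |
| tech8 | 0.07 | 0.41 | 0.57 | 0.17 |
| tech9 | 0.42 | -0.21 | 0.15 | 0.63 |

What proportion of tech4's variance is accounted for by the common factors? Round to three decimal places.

h² = 0.80² + 0.21² + 0.16² + 0.41² = 0.6400 + 0.0441 + 0.0256 + 0.1681 = 0.8778

0.878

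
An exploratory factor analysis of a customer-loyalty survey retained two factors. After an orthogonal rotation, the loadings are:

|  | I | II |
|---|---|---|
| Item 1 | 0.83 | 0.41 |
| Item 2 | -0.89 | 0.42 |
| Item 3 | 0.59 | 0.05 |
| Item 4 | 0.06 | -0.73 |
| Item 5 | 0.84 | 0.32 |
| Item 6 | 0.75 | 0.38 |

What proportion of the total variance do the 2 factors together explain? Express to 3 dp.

0.705

SS loadings by factor: 3.1008, 1.1267; total = 4.2275.
Total variance with 6 standardized items is 6, so the solution explains 4.2275/6 = 0.7046.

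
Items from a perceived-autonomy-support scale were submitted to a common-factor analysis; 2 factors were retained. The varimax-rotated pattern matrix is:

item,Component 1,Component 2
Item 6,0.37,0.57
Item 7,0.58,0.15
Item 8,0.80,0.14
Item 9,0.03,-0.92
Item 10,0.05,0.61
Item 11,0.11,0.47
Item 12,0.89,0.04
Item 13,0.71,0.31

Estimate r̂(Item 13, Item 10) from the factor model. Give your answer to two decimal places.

r̂ = Σ λ_i·λ_j across factors = (0.71)(0.05) + (0.31)(0.61)
  = +0.0355 +0.1891 = 0.2246

0.22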